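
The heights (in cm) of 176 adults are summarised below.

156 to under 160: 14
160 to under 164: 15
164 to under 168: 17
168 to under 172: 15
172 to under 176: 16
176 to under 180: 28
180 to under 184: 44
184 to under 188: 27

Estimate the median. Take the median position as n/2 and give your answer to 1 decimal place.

177.6

Cumulative frequencies: 14, 29, 46, 61, 77, 105, 149, 176
n = 176; position = n/2 = 88.
This falls in the class 176 to under 180: L = 176, F = 77, f = 28, h = 4.
Median ≈ 176 + ((88 − 77) / 28) × 4 = 177.5714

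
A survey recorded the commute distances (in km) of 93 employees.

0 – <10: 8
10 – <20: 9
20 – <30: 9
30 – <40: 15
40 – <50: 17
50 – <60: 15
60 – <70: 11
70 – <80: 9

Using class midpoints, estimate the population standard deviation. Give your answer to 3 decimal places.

Midpoints: 5, 15, 25, 35, 45, 55, 65, 75
n = 93, Σfm = 3905, mean = 41.9892
Σfm² = 203125
Σf(m − x̄)² = Σfm² − (Σfm)²/n = 203125 − 3905²/93 = 39156.9892
Population variance = 39156.9892 / 93 = 421.0429
Standard deviation = √421.0429 = 20.5193

20.519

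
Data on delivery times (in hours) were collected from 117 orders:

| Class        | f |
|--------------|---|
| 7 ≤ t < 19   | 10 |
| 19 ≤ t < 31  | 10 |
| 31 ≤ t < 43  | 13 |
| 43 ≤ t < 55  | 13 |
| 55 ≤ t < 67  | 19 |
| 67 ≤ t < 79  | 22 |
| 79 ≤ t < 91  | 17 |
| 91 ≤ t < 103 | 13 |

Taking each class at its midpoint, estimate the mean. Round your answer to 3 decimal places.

Midpoints: 13, 25, 37, 49, 61, 73, 85, 97
Σfm = 10×13 + 10×25 + 13×37 + 13×49 + 19×61 + 22×73 + 17×85 + 13×97 = 6969
n = Σf = 117
Mean = 6969 / 117 = 59.5641

59.564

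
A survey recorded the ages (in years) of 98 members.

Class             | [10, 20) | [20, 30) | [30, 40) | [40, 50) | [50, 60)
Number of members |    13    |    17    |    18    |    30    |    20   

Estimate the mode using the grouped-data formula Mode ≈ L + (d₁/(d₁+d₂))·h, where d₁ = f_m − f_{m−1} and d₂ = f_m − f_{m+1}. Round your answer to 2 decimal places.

45.45

Modal class: [40, 50) (highest frequency 30).
d₁ = 30 − 18 = 12, d₂ = 30 − 20 = 10
Mode ≈ 40 + (12/(12+10)) × 10 = 40 + 5.4545 = 45.4545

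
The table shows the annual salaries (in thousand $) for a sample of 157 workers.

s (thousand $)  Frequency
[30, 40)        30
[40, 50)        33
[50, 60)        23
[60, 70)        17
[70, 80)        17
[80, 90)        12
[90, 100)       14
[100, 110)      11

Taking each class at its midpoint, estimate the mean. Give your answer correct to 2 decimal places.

Midpoints: 35, 45, 55, 65, 75, 85, 95, 105
Σfm = 30×35 + 33×45 + 23×55 + 17×65 + 17×75 + 12×85 + 14×95 + 11×105 = 9685
n = Σf = 157
Mean = 9685 / 157 = 61.6879

61.69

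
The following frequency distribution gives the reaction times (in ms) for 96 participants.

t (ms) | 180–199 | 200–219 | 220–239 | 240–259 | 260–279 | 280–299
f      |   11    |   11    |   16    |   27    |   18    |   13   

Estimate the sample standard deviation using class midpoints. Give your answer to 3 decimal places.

30.533

Midpoints: 189.5, 209.5, 229.5, 249.5, 269.5, 289.5
n = 96, Σfm = 23412, mean = 243.8750
Σfm² = 5798164
Σf(m − x̄)² = Σfm² − (Σfm)²/n = 5798164 − 23412²/96 = 88562.5000
Sample variance = 88562.5000 / 95 = 932.2368
Standard deviation = √932.2368 = 30.5326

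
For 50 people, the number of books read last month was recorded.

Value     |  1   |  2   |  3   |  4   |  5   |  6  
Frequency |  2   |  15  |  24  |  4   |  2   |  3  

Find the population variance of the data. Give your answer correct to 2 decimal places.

Values: 1, 2, 3, 4, 5, 6
n = 50, Σfx = 148, mean = 2.9600
Σfx² = 500
Σf(x − x̄)² = Σfx² − (Σfx)²/n = 500 − 148²/50 = 61.9200
Population variance = 61.9200 / 50 = 1.2384

1.24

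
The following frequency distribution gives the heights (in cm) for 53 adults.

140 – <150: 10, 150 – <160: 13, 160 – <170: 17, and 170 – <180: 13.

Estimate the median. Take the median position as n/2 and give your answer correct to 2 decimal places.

Cumulative frequencies: 10, 23, 40, 53
n = 53; position = n/2 = 26.5.
This falls in the class 160 – <170: L = 160, F = 23, f = 17, h = 10.
Median ≈ 160 + ((26.5 − 23) / 17) × 10 = 162.0588

162.06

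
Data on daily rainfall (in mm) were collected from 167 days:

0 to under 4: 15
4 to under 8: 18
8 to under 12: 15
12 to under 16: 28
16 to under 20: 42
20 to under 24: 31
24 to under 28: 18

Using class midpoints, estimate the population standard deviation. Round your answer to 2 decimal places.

Midpoints: 2, 6, 10, 14, 18, 22, 26
n = 167, Σfm = 2586, mean = 15.4850
Σfm² = 48476
Σf(m − x̄)² = Σfm² − (Σfm)²/n = 48476 − 2586²/167 = 8431.7126
Population variance = 8431.7126 / 167 = 50.4893
Standard deviation = √50.4893 = 7.1056

7.11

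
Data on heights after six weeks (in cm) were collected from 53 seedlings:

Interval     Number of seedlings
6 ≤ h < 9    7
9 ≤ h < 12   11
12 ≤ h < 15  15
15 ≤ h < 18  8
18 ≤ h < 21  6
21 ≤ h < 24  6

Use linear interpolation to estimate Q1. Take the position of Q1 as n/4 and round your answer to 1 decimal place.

Cumulative frequencies: 7, 18, 33, 41, 47, 53
n = 53; position = n/4 = 13.25.
This falls in the class 9 ≤ h < 12: L = 9, F = 7, f = 11, h = 3.
Lower quartile ≈ 9 + ((13.25 − 7) / 11) × 3 = 10.7045

10.7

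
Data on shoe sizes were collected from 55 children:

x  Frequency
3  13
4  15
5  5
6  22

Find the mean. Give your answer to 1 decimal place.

4.7

Values: 3, 4, 5, 6
Σfx = 13×3 + 15×4 + 5×5 + 22×6 = 256
n = Σf = 55
Mean = 256 / 55 = 4.6545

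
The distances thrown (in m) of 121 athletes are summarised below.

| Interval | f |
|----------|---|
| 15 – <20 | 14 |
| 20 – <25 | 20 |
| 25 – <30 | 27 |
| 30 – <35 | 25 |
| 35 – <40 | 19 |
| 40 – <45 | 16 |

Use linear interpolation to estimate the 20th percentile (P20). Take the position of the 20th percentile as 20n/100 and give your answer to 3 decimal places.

Cumulative frequencies: 14, 34, 61, 86, 105, 121
n = 121; position = 20n/100 = 24.2.
This falls in the class 20 – <25: L = 20, F = 14, f = 20, h = 5.
20th percentile ≈ 20 + ((24.2 − 14) / 20) × 5 = 22.5500

22.550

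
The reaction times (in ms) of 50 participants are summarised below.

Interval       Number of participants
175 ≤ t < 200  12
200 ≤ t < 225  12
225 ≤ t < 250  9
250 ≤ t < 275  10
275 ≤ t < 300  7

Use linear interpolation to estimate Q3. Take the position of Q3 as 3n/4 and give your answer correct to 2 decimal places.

Cumulative frequencies: 12, 24, 33, 43, 50
n = 50; position = 3n/4 = 37.5.
This falls in the class 250 ≤ t < 275: L = 250, F = 33, f = 10, h = 25.
Upper quartile ≈ 250 + ((37.5 − 33) / 10) × 25 = 261.2500

261.25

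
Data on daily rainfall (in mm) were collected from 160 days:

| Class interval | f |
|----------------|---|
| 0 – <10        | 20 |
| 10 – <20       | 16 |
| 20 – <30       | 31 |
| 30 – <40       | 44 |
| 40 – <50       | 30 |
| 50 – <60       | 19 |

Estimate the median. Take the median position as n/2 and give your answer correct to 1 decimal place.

33.0

Cumulative frequencies: 20, 36, 67, 111, 141, 160
n = 160; position = n/2 = 80.
This falls in the class 30 – <40: L = 30, F = 67, f = 44, h = 10.
Median ≈ 30 + ((80 − 67) / 44) × 10 = 32.9545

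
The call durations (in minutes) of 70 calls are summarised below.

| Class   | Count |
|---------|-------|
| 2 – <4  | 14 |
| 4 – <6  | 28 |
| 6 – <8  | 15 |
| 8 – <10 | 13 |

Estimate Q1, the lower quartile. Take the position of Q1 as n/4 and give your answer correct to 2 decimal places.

Cumulative frequencies: 14, 42, 57, 70
n = 70; position = n/4 = 17.5.
This falls in the class 4 – <6: L = 4, F = 14, f = 28, h = 2.
Lower quartile ≈ 4 + ((17.5 − 14) / 28) × 2 = 4.2500

4.25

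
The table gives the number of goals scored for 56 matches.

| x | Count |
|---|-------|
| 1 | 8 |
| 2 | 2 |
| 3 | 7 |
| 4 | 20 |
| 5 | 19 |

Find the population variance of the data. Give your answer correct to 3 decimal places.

Values: 1, 2, 3, 4, 5
n = 56, Σfx = 208, mean = 3.7143
Σfx² = 874
Σf(x − x̄)² = Σfx² − (Σfx)²/n = 874 − 208²/56 = 101.4286
Population variance = 101.4286 / 56 = 1.8112

1.811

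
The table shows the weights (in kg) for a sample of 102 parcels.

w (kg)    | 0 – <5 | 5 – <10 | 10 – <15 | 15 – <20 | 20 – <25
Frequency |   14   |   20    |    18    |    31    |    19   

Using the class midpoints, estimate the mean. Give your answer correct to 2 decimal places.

Midpoints: 2.5, 7.5, 12.5, 17.5, 22.5
Σfm = 14×2.5 + 20×7.5 + 18×12.5 + 31×17.5 + 19×22.5 = 1380
n = Σf = 102
Mean = 1380 / 102 = 13.5294

13.53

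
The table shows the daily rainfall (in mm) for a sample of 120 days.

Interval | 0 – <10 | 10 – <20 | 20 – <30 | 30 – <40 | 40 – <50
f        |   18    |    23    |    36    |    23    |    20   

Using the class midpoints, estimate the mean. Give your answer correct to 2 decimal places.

Midpoints: 5, 15, 25, 35, 45
Σfm = 18×5 + 23×15 + 36×25 + 23×35 + 20×45 = 3040
n = Σf = 120
Mean = 3040 / 120 = 25.3333

25.33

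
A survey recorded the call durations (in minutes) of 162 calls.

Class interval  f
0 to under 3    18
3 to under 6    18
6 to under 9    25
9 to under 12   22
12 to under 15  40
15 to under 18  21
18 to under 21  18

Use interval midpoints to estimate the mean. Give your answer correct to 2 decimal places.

10.89

Midpoints: 1.5, 4.5, 7.5, 10.5, 13.5, 16.5, 19.5
Σfm = 18×1.5 + 18×4.5 + 25×7.5 + 22×10.5 + 40×13.5 + 21×16.5 + 18×19.5 = 1764
n = Σf = 162
Mean = 1764 / 162 = 10.8889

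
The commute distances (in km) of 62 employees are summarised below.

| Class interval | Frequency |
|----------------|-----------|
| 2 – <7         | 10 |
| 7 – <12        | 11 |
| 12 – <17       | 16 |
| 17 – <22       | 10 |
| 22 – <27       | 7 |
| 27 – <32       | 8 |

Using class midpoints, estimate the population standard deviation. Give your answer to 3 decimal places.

Midpoints: 4.5, 9.5, 14.5, 19.5, 24.5, 29.5
n = 62, Σfm = 984, mean = 15.8710
Σfm² = 19525.5
Σf(m − x̄)² = Σfm² − (Σfm)²/n = 19525.5 − 984²/62 = 3908.4677
Population variance = 3908.4677 / 62 = 63.0398
Standard deviation = √63.0398 = 7.9398

7.940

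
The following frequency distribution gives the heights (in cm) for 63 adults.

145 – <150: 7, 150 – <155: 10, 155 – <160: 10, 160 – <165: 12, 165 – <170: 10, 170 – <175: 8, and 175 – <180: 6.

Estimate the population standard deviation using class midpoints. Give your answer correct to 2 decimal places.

Midpoints: 147.5, 152.5, 157.5, 162.5, 167.5, 172.5, 177.5
n = 63, Σfm = 10202.5, mean = 161.9444
Σfm² = 1657443.75
Σf(m − x̄)² = Σfm² − (Σfm)²/n = 1657443.75 − 10202.5²/63 = 5205.5556
Population variance = 5205.5556 / 63 = 82.6279
Standard deviation = √82.6279 = 9.0900

9.09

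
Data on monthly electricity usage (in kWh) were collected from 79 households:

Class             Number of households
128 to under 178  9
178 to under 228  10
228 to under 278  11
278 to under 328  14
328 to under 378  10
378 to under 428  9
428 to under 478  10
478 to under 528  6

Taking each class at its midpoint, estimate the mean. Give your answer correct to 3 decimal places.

318.190

Midpoints: 153, 203, 253, 303, 353, 403, 453, 503
Σfm = 9×153 + 10×203 + 11×253 + 14×303 + 10×353 + 9×403 + 10×453 + 6×503 = 25137
n = Σf = 79
Mean = 25137 / 79 = 318.1899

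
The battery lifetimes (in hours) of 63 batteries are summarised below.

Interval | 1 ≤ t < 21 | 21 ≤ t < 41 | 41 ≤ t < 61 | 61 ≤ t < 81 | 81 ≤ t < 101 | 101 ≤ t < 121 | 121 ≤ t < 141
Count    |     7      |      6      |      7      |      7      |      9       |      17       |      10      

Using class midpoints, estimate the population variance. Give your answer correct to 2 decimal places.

1547.39

Midpoints: 11, 31, 51, 71, 91, 111, 131
n = 63, Σfm = 5133, mean = 81.4762
Σfm² = 515703
Σf(m − x̄)² = Σfm² − (Σfm)²/n = 515703 − 5133²/63 = 97485.7143
Population variance = 97485.7143 / 63 = 1547.3923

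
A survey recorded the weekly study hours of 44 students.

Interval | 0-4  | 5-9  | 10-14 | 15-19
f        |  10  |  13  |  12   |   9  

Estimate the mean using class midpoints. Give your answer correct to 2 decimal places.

Midpoints: 2, 7, 12, 17
Σfm = 10×2 + 13×7 + 12×12 + 9×17 = 408
n = Σf = 44
Mean = 408 / 44 = 9.2727

9.27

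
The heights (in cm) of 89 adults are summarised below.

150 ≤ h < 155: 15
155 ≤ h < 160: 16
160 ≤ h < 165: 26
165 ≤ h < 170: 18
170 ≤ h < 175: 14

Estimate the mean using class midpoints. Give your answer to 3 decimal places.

162.500

Midpoints: 152.5, 157.5, 162.5, 167.5, 172.5
Σfm = 15×152.5 + 16×157.5 + 26×162.5 + 18×167.5 + 14×172.5 = 14462.5
n = Σf = 89
Mean = 14462.5 / 89 = 162.5000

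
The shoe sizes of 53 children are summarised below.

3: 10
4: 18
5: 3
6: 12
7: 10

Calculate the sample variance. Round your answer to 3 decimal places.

2.102

Values: 3, 4, 5, 6, 7
n = 53, Σfx = 259, mean = 4.8868
Σfx² = 1375
Σf(x − x̄)² = Σfx² − (Σfx)²/n = 1375 − 259²/53 = 109.3208
Sample variance = 109.3208 / 52 = 2.1023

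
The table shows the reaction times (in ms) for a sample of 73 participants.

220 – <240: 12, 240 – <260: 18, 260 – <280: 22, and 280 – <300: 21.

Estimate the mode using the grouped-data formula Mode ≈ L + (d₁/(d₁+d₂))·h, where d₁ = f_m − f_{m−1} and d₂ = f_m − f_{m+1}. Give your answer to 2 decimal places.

Modal class: 260 – <280 (highest frequency 22).
d₁ = 22 − 18 = 4, d₂ = 22 − 21 = 1
Mode ≈ 260 + (4/(4+1)) × 20 = 260 + 16.0000 = 276.0000

276.00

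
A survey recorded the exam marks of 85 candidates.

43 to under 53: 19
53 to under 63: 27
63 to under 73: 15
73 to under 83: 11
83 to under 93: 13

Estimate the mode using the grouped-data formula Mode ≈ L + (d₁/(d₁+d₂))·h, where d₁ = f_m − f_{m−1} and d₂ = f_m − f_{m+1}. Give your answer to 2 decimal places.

Modal class: 53 to under 63 (highest frequency 27).
d₁ = 27 − 19 = 8, d₂ = 27 − 15 = 12
Mode ≈ 53 + (8/(8+12)) × 10 = 53 + 4.0000 = 57.0000

57.00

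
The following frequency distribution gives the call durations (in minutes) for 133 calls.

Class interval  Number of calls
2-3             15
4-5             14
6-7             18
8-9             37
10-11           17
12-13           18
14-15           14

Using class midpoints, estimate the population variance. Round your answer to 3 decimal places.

12.748

Midpoints: 2.5, 4.5, 6.5, 8.5, 10.5, 12.5, 14.5
n = 133, Σfm = 1138.5, mean = 8.5602
Σfm² = 11441.25
Σf(m − x̄)² = Σfm² − (Σfm)²/n = 11441.25 − 1138.5²/133 = 1695.5188
Population variance = 1695.5188 / 133 = 12.7483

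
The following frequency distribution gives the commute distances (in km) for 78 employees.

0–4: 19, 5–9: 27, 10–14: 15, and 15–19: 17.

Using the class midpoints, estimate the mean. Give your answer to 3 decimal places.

Midpoints: 2, 7, 12, 17
Σfm = 19×2 + 27×7 + 15×12 + 17×17 = 696
n = Σf = 78
Mean = 696 / 78 = 8.9231

8.923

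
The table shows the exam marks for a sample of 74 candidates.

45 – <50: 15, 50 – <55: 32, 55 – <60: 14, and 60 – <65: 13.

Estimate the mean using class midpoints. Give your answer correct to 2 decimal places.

54.19

Midpoints: 47.5, 52.5, 57.5, 62.5
Σfm = 15×47.5 + 32×52.5 + 14×57.5 + 13×62.5 = 4010
n = Σf = 74
Mean = 4010 / 74 = 54.1892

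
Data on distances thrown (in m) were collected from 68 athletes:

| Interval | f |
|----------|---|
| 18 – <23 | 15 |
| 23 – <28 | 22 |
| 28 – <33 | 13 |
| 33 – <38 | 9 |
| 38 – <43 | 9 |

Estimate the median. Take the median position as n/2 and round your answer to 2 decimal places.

Cumulative frequencies: 15, 37, 50, 59, 68
n = 68; position = n/2 = 34.
This falls in the class 23 – <28: L = 23, F = 15, f = 22, h = 5.
Median ≈ 23 + ((34 − 15) / 22) × 5 = 27.3182

27.32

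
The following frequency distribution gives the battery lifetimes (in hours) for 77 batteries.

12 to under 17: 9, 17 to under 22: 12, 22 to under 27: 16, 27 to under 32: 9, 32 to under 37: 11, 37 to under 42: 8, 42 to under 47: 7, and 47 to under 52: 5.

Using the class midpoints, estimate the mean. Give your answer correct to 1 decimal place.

29.6

Midpoints: 14.5, 19.5, 24.5, 29.5, 34.5, 39.5, 44.5, 49.5
Σfm = 9×14.5 + 12×19.5 + 16×24.5 + 9×29.5 + 11×34.5 + 8×39.5 + 7×44.5 + 5×49.5 = 2276.5
n = Σf = 77
Mean = 2276.5 / 77 = 29.5649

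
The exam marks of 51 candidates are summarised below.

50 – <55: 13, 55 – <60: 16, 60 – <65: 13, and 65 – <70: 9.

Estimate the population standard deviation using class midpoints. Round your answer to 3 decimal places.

Midpoints: 52.5, 57.5, 62.5, 67.5
n = 51, Σfm = 3022.5, mean = 59.2647
Σfm² = 180518.75
Σf(m − x̄)² = Σfm² − (Σfm)²/n = 180518.75 − 3022.5²/51 = 1391.1765
Population variance = 1391.1765 / 51 = 27.2780
Standard deviation = √27.2780 = 5.2228

5.223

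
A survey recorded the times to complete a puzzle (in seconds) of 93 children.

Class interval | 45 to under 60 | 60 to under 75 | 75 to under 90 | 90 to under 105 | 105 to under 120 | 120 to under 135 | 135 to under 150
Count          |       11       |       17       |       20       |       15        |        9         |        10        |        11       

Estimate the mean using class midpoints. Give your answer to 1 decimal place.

Midpoints: 52.5, 67.5, 82.5, 97.5, 112.5, 127.5, 142.5
Σfm = 11×52.5 + 17×67.5 + 20×82.5 + 15×97.5 + 9×112.5 + 10×127.5 + 11×142.5 = 8692.5
n = Σf = 93
Mean = 8692.5 / 93 = 93.4677

93.5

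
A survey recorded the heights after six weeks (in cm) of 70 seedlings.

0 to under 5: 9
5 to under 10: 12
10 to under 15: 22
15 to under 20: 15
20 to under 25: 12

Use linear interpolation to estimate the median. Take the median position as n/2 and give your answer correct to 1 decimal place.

Cumulative frequencies: 9, 21, 43, 58, 70
n = 70; position = n/2 = 35.
This falls in the class 10 to under 15: L = 10, F = 21, f = 22, h = 5.
Median ≈ 10 + ((35 − 21) / 22) × 5 = 13.1818

13.2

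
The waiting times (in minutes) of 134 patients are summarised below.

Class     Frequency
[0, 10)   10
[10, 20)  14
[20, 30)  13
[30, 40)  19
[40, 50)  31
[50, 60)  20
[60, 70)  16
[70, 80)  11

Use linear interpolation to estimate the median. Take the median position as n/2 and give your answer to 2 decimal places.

Cumulative frequencies: 10, 24, 37, 56, 87, 107, 123, 134
n = 134; position = n/2 = 67.
This falls in the class [40, 50): L = 40, F = 56, f = 31, h = 10.
Median ≈ 40 + ((67 − 56) / 31) × 10 = 43.5484

43.55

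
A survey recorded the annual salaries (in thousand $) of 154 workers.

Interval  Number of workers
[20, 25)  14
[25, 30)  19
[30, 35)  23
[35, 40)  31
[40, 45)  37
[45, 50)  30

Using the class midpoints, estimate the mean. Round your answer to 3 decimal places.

Midpoints: 22.5, 27.5, 32.5, 37.5, 42.5, 47.5
Σfm = 14×22.5 + 19×27.5 + 23×32.5 + 31×37.5 + 37×42.5 + 30×47.5 = 5745
n = Σf = 154
Mean = 5745 / 154 = 37.3052

37.305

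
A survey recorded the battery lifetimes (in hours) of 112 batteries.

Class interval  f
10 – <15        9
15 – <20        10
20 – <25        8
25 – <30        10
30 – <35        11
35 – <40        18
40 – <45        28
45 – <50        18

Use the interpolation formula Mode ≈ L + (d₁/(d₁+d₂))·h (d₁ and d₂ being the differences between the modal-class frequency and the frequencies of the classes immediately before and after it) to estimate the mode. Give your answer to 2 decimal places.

42.50

Modal class: 40 – <45 (highest frequency 28).
d₁ = 28 − 18 = 10, d₂ = 28 − 18 = 10
Mode ≈ 40 + (10/(10+10)) × 5 = 40 + 2.5000 = 42.5000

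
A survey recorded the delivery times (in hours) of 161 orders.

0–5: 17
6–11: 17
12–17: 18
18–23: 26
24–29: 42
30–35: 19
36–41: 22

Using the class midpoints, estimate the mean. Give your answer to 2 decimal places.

22.10

Midpoints: 2.5, 8.5, 14.5, 20.5, 26.5, 32.5, 38.5
Σfm = 17×2.5 + 17×8.5 + 18×14.5 + 26×20.5 + 42×26.5 + 19×32.5 + 22×38.5 = 3558.5
n = Σf = 161
Mean = 3558.5 / 161 = 22.1025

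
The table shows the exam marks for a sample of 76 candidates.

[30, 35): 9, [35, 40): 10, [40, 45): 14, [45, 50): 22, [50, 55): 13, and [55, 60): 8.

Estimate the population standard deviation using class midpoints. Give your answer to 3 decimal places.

Midpoints: 32.5, 37.5, 42.5, 47.5, 52.5, 57.5
n = 76, Σfm = 3450, mean = 45.3947
Σfm² = 160775
Σf(m − x̄)² = Σfm² − (Σfm)²/n = 160775 − 3450²/76 = 4163.1579
Population variance = 4163.1579 / 76 = 54.7784
Standard deviation = √54.7784 = 7.4012

7.401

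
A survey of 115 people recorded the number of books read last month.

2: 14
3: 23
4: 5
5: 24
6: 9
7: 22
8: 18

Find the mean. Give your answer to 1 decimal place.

Values: 2, 3, 4, 5, 6, 7, 8
Σfx = 14×2 + 23×3 + 5×4 + 24×5 + 9×6 + 22×7 + 18×8 = 589
n = Σf = 115
Mean = 589 / 115 = 5.1217

5.1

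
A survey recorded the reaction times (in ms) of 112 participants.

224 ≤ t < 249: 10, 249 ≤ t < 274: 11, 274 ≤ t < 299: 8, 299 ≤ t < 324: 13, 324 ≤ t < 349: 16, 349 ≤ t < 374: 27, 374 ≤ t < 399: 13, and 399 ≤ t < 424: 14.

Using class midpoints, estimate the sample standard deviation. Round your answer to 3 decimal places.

Midpoints: 236.5, 261.5, 286.5, 311.5, 336.5, 361.5, 386.5, 411.5
n = 112, Σfm = 37513, mean = 334.9375
Σfm² = 12882362
Σf(m − x̄)² = Σfm² − (Σfm)²/n = 12882362 − 37513²/112 = 317851.5625
Sample variance = 317851.5625 / 111 = 2863.5276
Standard deviation = √2863.5276 = 53.5119

53.512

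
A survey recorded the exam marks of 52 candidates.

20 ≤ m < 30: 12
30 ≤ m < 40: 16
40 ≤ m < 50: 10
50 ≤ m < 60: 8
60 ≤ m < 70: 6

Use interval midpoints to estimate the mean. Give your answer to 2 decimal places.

Midpoints: 25, 35, 45, 55, 65
Σfm = 12×25 + 16×35 + 10×45 + 8×55 + 6×65 = 2140
n = Σf = 52
Mean = 2140 / 52 = 41.1538

41.15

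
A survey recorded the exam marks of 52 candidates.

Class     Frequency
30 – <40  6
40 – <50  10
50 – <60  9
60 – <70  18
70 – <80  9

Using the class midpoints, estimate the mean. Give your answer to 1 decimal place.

Midpoints: 35, 45, 55, 65, 75
Σfm = 6×35 + 10×45 + 9×55 + 18×65 + 9×75 = 3000
n = Σf = 52
Mean = 3000 / 52 = 57.6923

57.7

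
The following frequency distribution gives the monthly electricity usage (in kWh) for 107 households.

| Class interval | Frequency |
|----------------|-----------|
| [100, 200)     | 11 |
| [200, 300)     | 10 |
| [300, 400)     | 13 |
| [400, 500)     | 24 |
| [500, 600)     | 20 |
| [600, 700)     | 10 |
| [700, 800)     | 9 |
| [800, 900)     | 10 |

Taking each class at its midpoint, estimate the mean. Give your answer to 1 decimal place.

Midpoints: 150, 250, 350, 450, 550, 650, 750, 850
Σfm = 11×150 + 10×250 + 13×350 + 24×450 + 20×550 + 10×650 + 9×750 + 10×850 = 52250
n = Σf = 107
Mean = 52250 / 107 = 488.3178

488.3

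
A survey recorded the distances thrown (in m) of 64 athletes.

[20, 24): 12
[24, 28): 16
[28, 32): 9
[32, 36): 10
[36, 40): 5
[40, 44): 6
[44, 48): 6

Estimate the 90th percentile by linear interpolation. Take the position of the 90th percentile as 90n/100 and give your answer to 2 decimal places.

43.73

Cumulative frequencies: 12, 28, 37, 47, 52, 58, 64
n = 64; position = 90n/100 = 57.6.
This falls in the class [40, 44): L = 40, F = 52, f = 6, h = 4.
90th percentile ≈ 40 + ((57.6 − 52) / 6) × 4 = 43.7333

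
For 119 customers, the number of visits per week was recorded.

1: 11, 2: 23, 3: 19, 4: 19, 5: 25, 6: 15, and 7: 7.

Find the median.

4

Cumulative frequencies: 11, 34, 53, 72, 97, 112, 119
n = 119, so the median is the value in position (n+1)/2 = 60.
Position 60 falls at value 4.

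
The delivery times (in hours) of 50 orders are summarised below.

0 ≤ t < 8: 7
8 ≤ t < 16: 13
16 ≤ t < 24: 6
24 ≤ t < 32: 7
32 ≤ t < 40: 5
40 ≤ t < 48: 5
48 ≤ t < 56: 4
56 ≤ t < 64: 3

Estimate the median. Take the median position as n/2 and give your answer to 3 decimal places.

Cumulative frequencies: 7, 20, 26, 33, 38, 43, 47, 50
n = 50; position = n/2 = 25.
This falls in the class 16 ≤ t < 24: L = 16, F = 20, f = 6, h = 8.
Median ≈ 16 + ((25 − 20) / 6) × 8 = 22.6667

22.667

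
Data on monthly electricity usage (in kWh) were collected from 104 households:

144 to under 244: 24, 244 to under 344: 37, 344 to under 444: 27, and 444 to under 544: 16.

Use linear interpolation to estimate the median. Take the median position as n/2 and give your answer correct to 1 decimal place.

319.7

Cumulative frequencies: 24, 61, 88, 104
n = 104; position = n/2 = 52.
This falls in the class 244 to under 344: L = 244, F = 24, f = 37, h = 100.
Median ≈ 244 + ((52 − 24) / 37) × 100 = 319.6757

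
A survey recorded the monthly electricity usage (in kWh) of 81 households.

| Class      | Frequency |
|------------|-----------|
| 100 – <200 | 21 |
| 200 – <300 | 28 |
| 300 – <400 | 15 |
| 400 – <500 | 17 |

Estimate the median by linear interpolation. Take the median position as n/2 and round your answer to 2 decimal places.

Cumulative frequencies: 21, 49, 64, 81
n = 81; position = n/2 = 40.5.
This falls in the class 200 – <300: L = 200, F = 21, f = 28, h = 100.
Median ≈ 200 + ((40.5 − 21) / 28) × 100 = 269.6429

269.64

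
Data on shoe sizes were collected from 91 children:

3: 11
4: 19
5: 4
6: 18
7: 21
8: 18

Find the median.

6

Cumulative frequencies: 11, 30, 34, 52, 73, 91
n = 91, so the median is the value in position (n+1)/2 = 46.
Position 46 falls at value 6.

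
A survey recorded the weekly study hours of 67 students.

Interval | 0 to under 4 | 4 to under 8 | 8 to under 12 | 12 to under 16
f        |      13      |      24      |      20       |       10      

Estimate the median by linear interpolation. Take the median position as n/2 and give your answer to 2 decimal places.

Cumulative frequencies: 13, 37, 57, 67
n = 67; position = n/2 = 33.5.
This falls in the class 4 to under 8: L = 4, F = 13, f = 24, h = 4.
Median ≈ 4 + ((33.5 − 13) / 24) × 4 = 7.4167

7.42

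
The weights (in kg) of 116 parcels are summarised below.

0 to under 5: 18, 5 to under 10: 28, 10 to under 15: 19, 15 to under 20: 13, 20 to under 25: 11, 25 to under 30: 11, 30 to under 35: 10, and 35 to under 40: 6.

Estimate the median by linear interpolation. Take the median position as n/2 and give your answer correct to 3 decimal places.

13.158

Cumulative frequencies: 18, 46, 65, 78, 89, 100, 110, 116
n = 116; position = n/2 = 58.
This falls in the class 10 to under 15: L = 10, F = 46, f = 19, h = 5.
Median ≈ 10 + ((58 − 46) / 19) × 5 = 13.1579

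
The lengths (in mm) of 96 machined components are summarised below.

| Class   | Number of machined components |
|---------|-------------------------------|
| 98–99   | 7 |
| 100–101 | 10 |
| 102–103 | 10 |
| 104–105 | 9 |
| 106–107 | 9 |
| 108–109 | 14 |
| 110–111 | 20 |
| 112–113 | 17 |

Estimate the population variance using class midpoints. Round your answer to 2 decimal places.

20.61

Midpoints: 98.5, 100.5, 102.5, 104.5, 106.5, 108.5, 110.5, 112.5
n = 96, Σfm = 10260, mean = 106.8750
Σfm² = 1098516
Σf(m − x̄)² = Σfm² − (Σfm)²/n = 1098516 − 10260²/96 = 1978.5000
Population variance = 1978.5000 / 96 = 20.6094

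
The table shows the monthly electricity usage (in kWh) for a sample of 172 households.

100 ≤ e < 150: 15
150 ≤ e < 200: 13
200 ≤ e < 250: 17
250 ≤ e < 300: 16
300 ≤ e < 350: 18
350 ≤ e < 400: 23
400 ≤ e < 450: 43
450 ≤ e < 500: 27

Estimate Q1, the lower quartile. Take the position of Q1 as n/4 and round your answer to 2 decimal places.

244.12

Cumulative frequencies: 15, 28, 45, 61, 79, 102, 145, 172
n = 172; position = n/4 = 43.
This falls in the class 200 ≤ e < 250: L = 200, F = 28, f = 17, h = 50.
Lower quartile ≈ 200 + ((43 − 28) / 17) × 50 = 244.1176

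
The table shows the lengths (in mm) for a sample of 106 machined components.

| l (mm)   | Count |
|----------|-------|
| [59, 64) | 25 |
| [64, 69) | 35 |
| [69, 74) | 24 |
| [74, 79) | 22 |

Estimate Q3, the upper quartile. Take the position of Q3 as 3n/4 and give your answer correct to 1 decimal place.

73.1

Cumulative frequencies: 25, 60, 84, 106
n = 106; position = 3n/4 = 79.5.
This falls in the class [69, 74): L = 69, F = 60, f = 24, h = 5.
Upper quartile ≈ 69 + ((79.5 − 60) / 24) × 5 = 73.0625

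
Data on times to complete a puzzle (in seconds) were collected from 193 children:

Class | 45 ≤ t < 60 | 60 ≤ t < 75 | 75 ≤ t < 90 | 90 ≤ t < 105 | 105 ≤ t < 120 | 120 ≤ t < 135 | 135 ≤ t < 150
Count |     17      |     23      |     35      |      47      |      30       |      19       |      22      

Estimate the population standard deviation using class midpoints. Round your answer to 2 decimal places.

Midpoints: 52.5, 67.5, 82.5, 97.5, 112.5, 127.5, 142.5
n = 193, Σfm = 18847.5, mean = 97.6554
Σfm² = 1971956.25
Σf(m − x̄)² = Σfm² − (Σfm)²/n = 1971956.25 − 18847.5²/193 = 131395.3368
Population variance = 131395.3368 / 193 = 680.8049
Standard deviation = √680.8049 = 26.0922

26.09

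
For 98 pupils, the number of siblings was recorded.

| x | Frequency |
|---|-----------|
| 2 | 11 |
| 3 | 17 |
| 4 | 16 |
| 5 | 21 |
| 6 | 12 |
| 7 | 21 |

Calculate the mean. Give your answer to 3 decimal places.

4.704

Values: 2, 3, 4, 5, 6, 7
Σfx = 11×2 + 17×3 + 16×4 + 21×5 + 12×6 + 21×7 = 461
n = Σf = 98
Mean = 461 / 98 = 4.7041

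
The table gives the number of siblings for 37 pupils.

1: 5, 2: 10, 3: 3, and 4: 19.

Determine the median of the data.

Cumulative frequencies: 5, 15, 18, 37
n = 37, so the median is the value in position (n+1)/2 = 19.
Position 19 falls at value 4.

4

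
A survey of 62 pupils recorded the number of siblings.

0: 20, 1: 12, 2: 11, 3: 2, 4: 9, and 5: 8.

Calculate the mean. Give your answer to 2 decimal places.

1.87

Values: 0, 1, 2, 3, 4, 5
Σfx = 20×0 + 12×1 + 11×2 + 2×3 + 9×4 + 8×5 = 116
n = Σf = 62
Mean = 116 / 62 = 1.8710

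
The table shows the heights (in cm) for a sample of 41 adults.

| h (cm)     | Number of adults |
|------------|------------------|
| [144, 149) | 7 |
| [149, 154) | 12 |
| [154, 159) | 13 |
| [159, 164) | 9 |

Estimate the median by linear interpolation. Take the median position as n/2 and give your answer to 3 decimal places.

154.577

Cumulative frequencies: 7, 19, 32, 41
n = 41; position = n/2 = 20.5.
This falls in the class [154, 159): L = 154, F = 19, f = 13, h = 5.
Median ≈ 154 + ((20.5 − 19) / 13) × 5 = 154.5769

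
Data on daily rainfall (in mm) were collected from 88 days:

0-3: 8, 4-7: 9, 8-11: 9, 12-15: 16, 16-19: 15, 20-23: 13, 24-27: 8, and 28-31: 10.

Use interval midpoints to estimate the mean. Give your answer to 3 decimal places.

15.955

Midpoints: 1.5, 5.5, 9.5, 13.5, 17.5, 21.5, 25.5, 29.5
Σfm = 8×1.5 + 9×5.5 + 9×9.5 + 16×13.5 + 15×17.5 + 13×21.5 + 8×25.5 + 10×29.5 = 1404
n = Σf = 88
Mean = 1404 / 88 = 15.9545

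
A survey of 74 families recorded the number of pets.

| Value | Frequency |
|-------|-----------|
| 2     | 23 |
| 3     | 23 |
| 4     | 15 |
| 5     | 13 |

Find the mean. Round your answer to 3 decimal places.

Values: 2, 3, 4, 5
Σfx = 23×2 + 23×3 + 15×4 + 13×5 = 240
n = Σf = 74
Mean = 240 / 74 = 3.2432

3.243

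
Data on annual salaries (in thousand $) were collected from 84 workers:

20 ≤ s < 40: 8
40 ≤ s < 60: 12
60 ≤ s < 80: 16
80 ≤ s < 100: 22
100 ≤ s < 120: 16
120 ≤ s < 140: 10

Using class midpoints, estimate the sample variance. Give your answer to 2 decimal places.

880.32

Midpoints: 30, 50, 70, 90, 110, 130
n = 84, Σfm = 7000, mean = 83.3333
Σfm² = 656400
Σf(m − x̄)² = Σfm² − (Σfm)²/n = 656400 − 7000²/84 = 73066.6667
Sample variance = 73066.6667 / 83 = 880.3213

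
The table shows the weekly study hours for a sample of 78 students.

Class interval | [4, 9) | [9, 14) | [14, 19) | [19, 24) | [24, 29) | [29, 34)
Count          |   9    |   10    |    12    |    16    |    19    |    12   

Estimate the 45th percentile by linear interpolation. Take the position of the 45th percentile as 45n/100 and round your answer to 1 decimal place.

20.3

Cumulative frequencies: 9, 19, 31, 47, 66, 78
n = 78; position = 45n/100 = 35.1.
This falls in the class [19, 24): L = 19, F = 31, f = 16, h = 5.
45th percentile ≈ 19 + ((35.1 − 31) / 16) × 5 = 20.2812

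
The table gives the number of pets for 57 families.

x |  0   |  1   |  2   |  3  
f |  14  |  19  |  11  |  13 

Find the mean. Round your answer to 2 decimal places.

1.40

Values: 0, 1, 2, 3
Σfx = 14×0 + 19×1 + 11×2 + 13×3 = 80
n = Σf = 57
Mean = 80 / 57 = 1.4035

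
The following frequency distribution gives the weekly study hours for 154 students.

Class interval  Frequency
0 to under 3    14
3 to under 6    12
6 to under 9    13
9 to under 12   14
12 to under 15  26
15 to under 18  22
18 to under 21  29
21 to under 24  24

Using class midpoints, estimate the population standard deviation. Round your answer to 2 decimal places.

Midpoints: 1.5, 4.5, 7.5, 10.5, 13.5, 16.5, 19.5, 22.5
n = 154, Σfm = 2139, mean = 13.8896
Σfm² = 36454.5
Σf(m − x̄)² = Σfm² − (Σfm)²/n = 36454.5 − 2139²/154 = 6744.6234
Population variance = 6744.6234 / 154 = 43.7963
Standard deviation = √43.7963 = 6.6179

6.62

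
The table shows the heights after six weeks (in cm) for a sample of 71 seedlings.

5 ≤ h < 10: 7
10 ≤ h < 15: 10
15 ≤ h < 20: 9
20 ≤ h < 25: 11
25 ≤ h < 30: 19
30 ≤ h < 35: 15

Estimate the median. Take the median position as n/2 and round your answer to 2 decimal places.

24.32

Cumulative frequencies: 7, 17, 26, 37, 56, 71
n = 71; position = n/2 = 35.5.
This falls in the class 20 ≤ h < 25: L = 20, F = 26, f = 11, h = 5.
Median ≈ 20 + ((35.5 − 26) / 11) × 5 = 24.3182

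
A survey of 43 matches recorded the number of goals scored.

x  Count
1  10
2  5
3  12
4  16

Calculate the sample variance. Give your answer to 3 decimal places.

Values: 1, 2, 3, 4
n = 43, Σfx = 120, mean = 2.7907
Σfx² = 394
Σf(x − x̄)² = Σfx² − (Σfx)²/n = 394 − 120²/43 = 59.1163
Sample variance = 59.1163 / 42 = 1.4075

1.408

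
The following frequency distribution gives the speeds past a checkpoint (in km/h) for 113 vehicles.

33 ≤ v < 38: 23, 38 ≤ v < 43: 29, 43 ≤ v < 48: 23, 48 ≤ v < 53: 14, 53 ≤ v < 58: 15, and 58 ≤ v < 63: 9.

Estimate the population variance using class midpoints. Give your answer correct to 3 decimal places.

61.031

Midpoints: 35.5, 40.5, 45.5, 50.5, 55.5, 60.5
n = 113, Σfm = 5121.5, mean = 45.3230
Σfm² = 239018.25
Σf(m − x̄)² = Σfm² − (Σfm)²/n = 239018.25 − 5121.5²/113 = 6896.4602
Population variance = 6896.4602 / 113 = 61.0306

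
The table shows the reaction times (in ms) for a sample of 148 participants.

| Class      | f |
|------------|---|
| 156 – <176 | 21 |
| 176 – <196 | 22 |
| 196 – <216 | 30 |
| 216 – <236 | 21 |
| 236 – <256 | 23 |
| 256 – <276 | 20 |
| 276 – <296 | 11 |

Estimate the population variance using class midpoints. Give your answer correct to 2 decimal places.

Midpoints: 166, 186, 206, 226, 246, 266, 286
n = 148, Σfm = 32628, mean = 220.4595
Σfm² = 7392208
Σf(m − x̄)² = Σfm² − (Σfm)²/n = 7392208 − 32628²/148 = 199056.7568
Population variance = 199056.7568 / 148 = 1344.9781

1344.98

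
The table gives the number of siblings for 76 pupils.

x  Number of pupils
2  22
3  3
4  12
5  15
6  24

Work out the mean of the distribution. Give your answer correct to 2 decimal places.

4.21

Values: 2, 3, 4, 5, 6
Σfx = 22×2 + 3×3 + 12×4 + 15×5 + 24×6 = 320
n = Σf = 76
Mean = 320 / 76 = 4.2105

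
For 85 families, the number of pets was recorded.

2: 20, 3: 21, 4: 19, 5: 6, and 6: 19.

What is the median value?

Cumulative frequencies: 20, 41, 60, 66, 85
n = 85, so the median is the value in position (n+1)/2 = 43.
Position 43 falls at value 4.

4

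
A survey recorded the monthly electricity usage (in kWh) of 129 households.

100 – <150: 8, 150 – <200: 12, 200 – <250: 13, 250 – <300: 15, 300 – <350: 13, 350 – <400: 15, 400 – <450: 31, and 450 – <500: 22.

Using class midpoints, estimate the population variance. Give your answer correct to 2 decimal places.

12229.43

Midpoints: 125, 175, 225, 275, 325, 375, 425, 475
n = 129, Σfm = 43625, mean = 338.1783
Σfm² = 16330625
Σf(m − x̄)² = Σfm² − (Σfm)²/n = 16330625 − 43625²/129 = 1577596.8992
Population variance = 1577596.8992 / 129 = 12229.4333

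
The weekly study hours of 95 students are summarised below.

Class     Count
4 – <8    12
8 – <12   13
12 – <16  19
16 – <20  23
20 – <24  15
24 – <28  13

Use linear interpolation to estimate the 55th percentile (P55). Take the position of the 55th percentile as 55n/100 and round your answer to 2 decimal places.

Cumulative frequencies: 12, 25, 44, 67, 82, 95
n = 95; position = 55n/100 = 52.25.
This falls in the class 16 – <20: L = 16, F = 44, f = 23, h = 4.
55th percentile ≈ 16 + ((52.25 − 44) / 23) × 4 = 17.4348

17.43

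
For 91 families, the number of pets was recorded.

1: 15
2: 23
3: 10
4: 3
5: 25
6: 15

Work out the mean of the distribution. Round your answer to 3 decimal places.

3.495

Values: 1, 2, 3, 4, 5, 6
Σfx = 15×1 + 23×2 + 10×3 + 3×4 + 25×5 + 15×6 = 318
n = Σf = 91
Mean = 318 / 91 = 3.4945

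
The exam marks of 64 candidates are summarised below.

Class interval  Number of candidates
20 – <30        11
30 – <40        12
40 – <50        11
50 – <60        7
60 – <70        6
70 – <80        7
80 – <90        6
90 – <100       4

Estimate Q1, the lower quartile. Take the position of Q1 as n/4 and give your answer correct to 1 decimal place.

Cumulative frequencies: 11, 23, 34, 41, 47, 54, 60, 64
n = 64; position = n/4 = 16.
This falls in the class 30 – <40: L = 30, F = 11, f = 12, h = 10.
Lower quartile ≈ 30 + ((16 − 11) / 12) × 10 = 34.1667

34.2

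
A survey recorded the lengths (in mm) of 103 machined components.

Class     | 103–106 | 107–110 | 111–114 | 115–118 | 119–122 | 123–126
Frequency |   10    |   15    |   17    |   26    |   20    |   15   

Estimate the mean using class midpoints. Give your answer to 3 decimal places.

Midpoints: 104.5, 108.5, 112.5, 116.5, 120.5, 124.5
Σfm = 10×104.5 + 15×108.5 + 17×112.5 + 26×116.5 + 20×120.5 + 15×124.5 = 11891.5
n = Σf = 103
Mean = 11891.5 / 103 = 115.4515

115.451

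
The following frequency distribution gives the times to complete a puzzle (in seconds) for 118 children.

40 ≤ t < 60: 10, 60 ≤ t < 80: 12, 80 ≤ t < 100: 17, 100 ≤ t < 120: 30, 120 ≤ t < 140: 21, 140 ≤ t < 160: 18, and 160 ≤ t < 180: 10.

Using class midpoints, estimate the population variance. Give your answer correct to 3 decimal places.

1138.409

Midpoints: 50, 70, 90, 110, 130, 150, 170
n = 118, Σfm = 13300, mean = 112.7119
Σfm² = 1633400
Σf(m − x̄)² = Σfm² − (Σfm)²/n = 1633400 − 13300²/118 = 134332.2034
Population variance = 134332.2034 / 118 = 1138.4085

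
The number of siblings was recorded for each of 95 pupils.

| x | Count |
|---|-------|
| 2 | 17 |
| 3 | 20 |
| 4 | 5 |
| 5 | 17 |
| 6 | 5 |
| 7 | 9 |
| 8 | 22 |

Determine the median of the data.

Cumulative frequencies: 17, 37, 42, 59, 64, 73, 95
n = 95, so the median is the value in position (n+1)/2 = 48.
Position 48 falls at value 5.

5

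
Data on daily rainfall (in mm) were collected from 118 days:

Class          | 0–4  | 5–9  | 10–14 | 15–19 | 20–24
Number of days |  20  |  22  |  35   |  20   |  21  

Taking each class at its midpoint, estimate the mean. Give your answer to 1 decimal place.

Midpoints: 2, 7, 12, 17, 22
Σfm = 20×2 + 22×7 + 35×12 + 20×17 + 21×22 = 1416
n = Σf = 118
Mean = 1416 / 118 = 12.0000

12.0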